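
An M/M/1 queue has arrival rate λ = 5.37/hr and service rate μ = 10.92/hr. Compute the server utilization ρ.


ρ = λ/μ = 5.37/10.92 = 0.4918

Final: 0.4918


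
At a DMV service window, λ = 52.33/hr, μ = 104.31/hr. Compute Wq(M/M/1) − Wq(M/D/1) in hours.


ρ = 52.33/104.31 = 0.5017
Wq(M/M/1) = ρ/(μ−λ) = 0.5017/51.98 = 0.009651 hr
Wq(M/D/1) = ρ/(2(μ−λ)) = 0.004826 hr
Savings = 0.009651 − 0.004826 = 0.004826 hr

Final: 0.004826 hr


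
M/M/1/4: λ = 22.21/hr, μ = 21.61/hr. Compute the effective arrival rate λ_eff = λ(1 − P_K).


ρ = 1.0278; P_K = (1−ρ)ρ^4/(1−ρ^5) = 0.211102
λ_eff = λ(1 − P_K) = 22.21·(1 − 0.211102) = 22.21·0.788898 = 17.5214 /hr

Final: 17.5214 /hr


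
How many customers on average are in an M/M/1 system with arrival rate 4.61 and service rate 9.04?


ρ = λ/μ = 4.61/9.04 = 0.5100
L = ρ/(1−ρ) = 0.5100/(1 − 0.5100) = 0.5100/0.4900 = 1.0406

Final: 1.0406


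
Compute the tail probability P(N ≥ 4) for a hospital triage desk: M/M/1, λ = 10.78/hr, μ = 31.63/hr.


ρ = 10.78/31.63 = 0.3408
P(N ≥ n) = ρ^n = 0.3408^4 = 0.013492

Final: 0.013492


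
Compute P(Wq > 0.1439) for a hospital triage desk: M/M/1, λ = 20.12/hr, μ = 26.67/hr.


ρ = 20.12/26.67 = 0.7544
P(Wq > t) = ρ·e^{−(μ−λ)t} = 0.7544·e^{−0.9425}
= 0.7544·0.389635 = 0.293943

Final: 0.293943


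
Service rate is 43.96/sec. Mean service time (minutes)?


Mean service time = 1/μ = 1/43.96 second = 0.02275 second
In minutes: 0.02275 × 0.0166667 = 0.0003791 min

Final: 0.0003791 min


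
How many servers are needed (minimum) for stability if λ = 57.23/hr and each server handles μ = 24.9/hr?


Stability requires cμ > λ ⇔ c > λ/μ.
λ/μ = 57.23/24.9 = 2.2984
Minimum integer c = ⌊2.2984⌋ + 1 = 3
Check: 3·24.9 = 74.70 > 57.23, while 2·24.9 = 49.80 ≤ 57.23

Final: 3 servers


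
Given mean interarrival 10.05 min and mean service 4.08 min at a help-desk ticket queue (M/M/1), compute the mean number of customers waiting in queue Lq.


λ = 60/10.05 = 5.9701 /hr
μ = 60/4.08 = 14.7059 /hr
ρ = λ/μ = 5.9701/14.7059 = 0.4060
Lq = ρ²/(1−ρ) = 0.1648/0.5940 = 0.2774

Final: 0.2774


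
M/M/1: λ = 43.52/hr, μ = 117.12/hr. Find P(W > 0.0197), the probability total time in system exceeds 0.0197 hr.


W ~ Exponential(μ−λ) for M/M/1.
μ − λ = 117.12 − 43.52 = 73.6000
P(W > t) = e^{−(μ−λ)t} = e^{−1.4499} = 0.234589

Final: 0.234589


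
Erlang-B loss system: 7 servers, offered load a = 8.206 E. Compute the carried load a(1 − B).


B(7,8.206) = 0.319665 (Erlang-B)
Carried load = a(1 − B) = 8.206·(1 − 0.319665) = 8.206·0.680335 = 5.5828 E

Final: 5.5828 Erlangs


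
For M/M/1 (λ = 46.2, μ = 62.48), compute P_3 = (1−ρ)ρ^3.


ρ = 46.2/62.48 = 0.7394
P_n = (1−ρ)·ρ^n = (1 − 0.7394)·0.7394^3 = 0.2606·0.404299 = 0.105346

Final: 0.105346


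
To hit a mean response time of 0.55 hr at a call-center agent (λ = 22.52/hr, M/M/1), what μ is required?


W = 1/(μ−λ) ⇒ μ − λ = 1/W = 1/0.55 = 1.8182
μ = λ + 1/W = 22.52 + 1.8182 = 24.3382 per hr

Final: 24.3382 /hr


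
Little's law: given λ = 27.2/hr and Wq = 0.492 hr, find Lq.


Lq = λWq = 27.2·0.492 = 13.3824

Final: 13.3824


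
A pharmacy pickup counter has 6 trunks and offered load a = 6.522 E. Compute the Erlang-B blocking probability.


B(c,a) = (a^c/c!) / Σ_{k=0}^{c} a^k/k!
a^6/6! = 106.893739
Σ terms (k=0..6): 1.00000 + 6.52200 + 21.26824 + 46.23716 + 75.38969 + 98.33831 + 106.89374 = 355.649133
B = 106.893739/355.649133 = 0.300560

Final: 0.300560


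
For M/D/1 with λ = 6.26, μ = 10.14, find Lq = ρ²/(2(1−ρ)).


ρ = 6.26/10.14 = 0.6174
M/D/1: Lq = ρ²/(2(1−ρ)) = 0.3811/(2·0.3826) = 0.49802

Final: 0.49802


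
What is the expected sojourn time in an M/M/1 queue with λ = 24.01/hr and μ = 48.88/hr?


W = 1/(μ−λ) = 1/(48.88 − 24.01) = 1/24.87 = 0.04021 hr

Final: 0.04021 hr


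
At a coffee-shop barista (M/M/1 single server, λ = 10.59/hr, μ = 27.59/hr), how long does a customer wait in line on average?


ρ = 10.59/27.59 = 0.3838
Wq = ρ/(μ−λ) = 0.3838/(27.59 − 10.59) = 0.3838/17.00 = 0.02258 hr

Final: 0.02258 hr


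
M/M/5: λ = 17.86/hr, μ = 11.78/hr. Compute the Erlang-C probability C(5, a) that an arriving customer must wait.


a = λ/μ = 1.5161; ρ = a/5 = 0.3032
P₀ = 0.219190 (from M/M/c formula)
C(c,a) = [a^c/(c!(1−ρ))]·P₀ = [8.01089/(120·0.6968)]·0.219190
= 0.09581·0.219190 = 0.021000

Final: 0.021000


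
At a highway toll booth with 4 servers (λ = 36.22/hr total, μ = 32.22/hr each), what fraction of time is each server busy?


ρ = λ/(cμ) = 36.22/(4·32.22) = 36.22/128.88 = 0.2810

Final: 0.2810


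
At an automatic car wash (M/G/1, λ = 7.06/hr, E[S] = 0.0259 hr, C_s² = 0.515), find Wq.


ρ = λ·E[S] = 7.06·0.0259 = 0.1829
E[S²] = E[S]²(1+C_s²) = 0.0259²·(1+0.515) = 0.001016
Wq = λ·E[S²]/(2(1−ρ)) = 7.06·0.001016/(2·0.8171) = 0.004390 hr

Final: 0.004390 hr


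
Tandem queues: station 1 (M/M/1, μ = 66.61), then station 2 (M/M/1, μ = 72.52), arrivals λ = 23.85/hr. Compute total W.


Each node sees arrival rate λ = 23.85/hr (tandem ⇒ throughput preserved).
W₁ = 1/(μ₁−λ) = 1/(66.61−23.85) = 0.02339 hr
W₂ = 1/(μ₂−λ) = 1/(72.52−23.85) = 0.02055 hr
W_total = W₁ + W₂ = 0.02339 + 0.02055 = 0.04393 hr

Final: 0.04393 hr


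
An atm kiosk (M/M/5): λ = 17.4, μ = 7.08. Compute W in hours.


a = 2.4576; ρ = 0.4915; P₀ = 0.083745
Lq = P₀·a^c·ρ/(c!(1−ρ)²) = 0.11895
Wq = Lq/λ = 0.11895/17.4 = 0.006836 hr
W = Wq + 1/μ = 0.006836 + 0.14124 = 0.14808 hr

Final: 0.14808 hr


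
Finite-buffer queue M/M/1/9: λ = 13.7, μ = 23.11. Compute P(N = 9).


ρ = λ/μ = 13.7/23.11 = 0.5928
P_K = (1−ρ)ρ^K/(1−ρ^(K+1)) = (0.4072·0.009042)/(1 − 0.005361)
= 0.003682/0.994639 = 0.003702

Final: 0.003702


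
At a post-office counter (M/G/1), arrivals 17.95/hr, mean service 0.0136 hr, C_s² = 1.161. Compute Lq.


ρ = λ·E[S] = 17.95·0.0136 = 0.2441
Lq = ρ²(1+C_s²)/(2(1−ρ)) = 0.05959·(1+1.161)/(2·0.7559)
= 0.05959·2.1610/1.5118 = 0.08519

Final: 0.08519


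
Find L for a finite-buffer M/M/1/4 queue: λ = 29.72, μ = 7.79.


ρ = 29.72/7.79 = 3.8151
L = ρ[1 − (K+1)ρ^K + Kρ^(K+1)] / [(1−ρ)(1−ρ^(K+1))]
Numerator: 3.8151·(1 − 5·211.858254 + 4·808.270516) = 8297.147929
Denominator: (-2.8151)·(-807.270516) = 2272.585677
L = 8297.147929/2272.585677 = 3.6510

Final: 3.6510


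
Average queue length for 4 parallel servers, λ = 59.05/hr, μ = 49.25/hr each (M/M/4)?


a = λ/μ = 1.1990; ρ = a/4 = 0.2997
P₀ = 0.300480
Lq = P₀·a^c·ρ / (c!·(1−ρ)²) = 0.300480·2.06659·0.2997/(24·0.49036)
= 0.01582

Final: 0.01582


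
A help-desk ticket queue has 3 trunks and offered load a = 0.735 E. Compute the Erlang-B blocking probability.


B(c,a) = (a^c/c!) / Σ_{k=0}^{c} a^k/k!
a^3/3! = 0.066178
Σ terms (k=0..3): 1.00000 + 0.73500 + 0.27011 + 0.06618 = 2.071290
B = 0.066178/2.071290 = 0.031950

Final: 0.031950


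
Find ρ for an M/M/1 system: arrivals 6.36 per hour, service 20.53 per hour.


ρ = λ/μ = 6.36/20.53 = 0.3098

Final: 0.3098


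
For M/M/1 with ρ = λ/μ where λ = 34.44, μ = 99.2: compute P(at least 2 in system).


ρ = 34.44/99.2 = 0.3472
P(N ≥ n) = ρ^n = 0.3472^2 = 0.120532

Final: 0.120532


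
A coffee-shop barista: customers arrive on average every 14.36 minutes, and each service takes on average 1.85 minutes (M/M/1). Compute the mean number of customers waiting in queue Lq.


λ = 60/14.36 = 4.1783 /hr
μ = 60/1.85 = 32.4324 /hr
ρ = λ/μ = 4.1783/32.4324 = 0.1288
Lq = ρ²/(1−ρ) = 0.01660/0.8712 = 0.01905

Final: 0.01905


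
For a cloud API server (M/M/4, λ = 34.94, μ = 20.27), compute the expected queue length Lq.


a = λ/μ = 1.7237; ρ = a/4 = 0.4309
P₀ = 0.175151
Lq = P₀·a^c·ρ / (c!·(1−ρ)²) = 0.175151·8.82829·0.4309/(24·0.32384)
= 0.08574

Final: 0.08574


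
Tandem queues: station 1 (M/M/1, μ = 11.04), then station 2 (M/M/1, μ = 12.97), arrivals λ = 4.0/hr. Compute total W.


Each node sees arrival rate λ = 4.0/hr (tandem ⇒ throughput preserved).
W₁ = 1/(μ₁−λ) = 1/(11.04−4.0) = 0.14205 hr
W₂ = 1/(μ₂−λ) = 1/(12.97−4.0) = 0.11148 hr
W_total = W₁ + W₂ = 0.14205 + 0.11148 = 0.25353 hr

Final: 0.25353 hr


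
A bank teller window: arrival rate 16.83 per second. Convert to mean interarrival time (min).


Mean interarrival time = 1/λ = 1/16.83 second = 0.05942 second
In minutes: 0.05942 × 0.0166667 = 0.0009903 min

Final: 0.0009903 min


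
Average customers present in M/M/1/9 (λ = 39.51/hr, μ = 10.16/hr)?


ρ = 39.51/10.16 = 3.8888
L = ρ[1 − (K+1)ρ^K + Kρ^(K+1)] / [(1−ρ)(1−ρ^(K+1))]
Numerator: 3.8888·(1 − 10·203385.456985 + 9·790921.201325) = 19772255.456161
Denominator: (-2.8888)·(-790920.201325) = 2284794.085521
L = 19772255.456161/2284794.085521 = 8.6538

Final: 8.6538


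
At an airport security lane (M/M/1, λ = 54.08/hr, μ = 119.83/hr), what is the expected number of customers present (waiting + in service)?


ρ = λ/μ = 54.08/119.83 = 0.4513
L = ρ/(1−ρ) = 0.4513/(1 − 0.4513) = 0.4513/0.5487 = 0.8225

Final: 0.8225


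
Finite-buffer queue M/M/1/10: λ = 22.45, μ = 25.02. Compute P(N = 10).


ρ = λ/μ = 22.45/25.02 = 0.8973
P_K = (1−ρ)ρ^K/(1−ρ^(K+1)) = (0.1027·0.338291)/(1 − 0.303542)
= 0.034749/0.696458 = 0.049893

Final: 0.049893


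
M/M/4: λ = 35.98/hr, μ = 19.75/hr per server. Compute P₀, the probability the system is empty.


a = λ/μ = 35.98/19.75 = 1.8218; ρ = a/c = 0.4554
Σ_{k=0}^{3} a^k/k! (terms k=0..3) = 1.00000 + 1.82177 + 1.65943 + 1.00770 = 5.48890
Tail: a^4/(4!(1−ρ)) = 11.01479/(24·0.5446) = 0.84279
P₀ = 1/(5.48890 + 0.84279) = 1/6.33169 = 0.157936

Final: 0.157936


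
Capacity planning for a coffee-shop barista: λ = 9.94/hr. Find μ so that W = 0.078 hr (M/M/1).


W = 1/(μ−λ) ⇒ μ − λ = 1/W = 1/0.078 = 12.8205
μ = λ + 1/W = 9.94 + 12.8205 = 22.7605 per hr

Final: 22.7605 /hr


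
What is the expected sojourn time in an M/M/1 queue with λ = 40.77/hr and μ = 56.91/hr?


W = 1/(μ−λ) = 1/(56.91 − 40.77) = 1/16.14 = 0.06196 hr

Final: 0.06196 hr


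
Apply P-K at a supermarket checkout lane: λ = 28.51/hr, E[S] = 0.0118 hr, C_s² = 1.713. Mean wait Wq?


ρ = λ·E[S] = 28.51·0.0118 = 0.3364
E[S²] = E[S]²(1+C_s²) = 0.0118²·(1+1.713) = 0.0003778
Wq = λ·E[S²]/(2(1−ρ)) = 28.51·0.0003778/(2·0.6636) = 0.008115 hr

Final: 0.008115 hr


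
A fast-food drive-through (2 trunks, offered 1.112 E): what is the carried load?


B(2,1.112) = 0.226451 (Erlang-B)
Carried load = a(1 − B) = 1.112·(1 − 0.226451) = 1.112·0.773549 = 0.8602 E

Final: 0.8602 Erlangs


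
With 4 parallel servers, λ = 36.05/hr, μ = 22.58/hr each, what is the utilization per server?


ρ = λ/(cμ) = 36.05/(4·22.58) = 36.05/90.32 = 0.3991

Final: 0.3991


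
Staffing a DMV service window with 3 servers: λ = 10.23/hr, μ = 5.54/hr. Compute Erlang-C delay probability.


a = λ/μ = 1.8466; ρ = a/3 = 0.6155
P₀ = 0.137345 (from M/M/c formula)
C(c,a) = [a^c/(c!(1−ρ))]·P₀ = [6.29648/(6·0.3845)]·0.137345
= 2.72946·0.137345 = 0.374877

Final: 0.374877


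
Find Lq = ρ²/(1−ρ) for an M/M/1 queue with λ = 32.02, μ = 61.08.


ρ = 32.02/61.08 = 0.5242
Lq = ρ²/(1−ρ) = 0.2748/0.4758 = 0.5776

Final: 0.5776


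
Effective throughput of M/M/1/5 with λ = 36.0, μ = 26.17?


ρ = 1.3756; P_K = (1−ρ)ρ^5/(1−ρ^6) = 0.320327
λ_eff = λ(1 − P_K) = 36.0·(1 − 0.320327) = 36.0·0.679673 = 24.4682 /hr

Final: 24.4682 /hr


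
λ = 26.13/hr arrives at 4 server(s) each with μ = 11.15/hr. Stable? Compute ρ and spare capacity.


Total capacity cμ = 4·11.15 = 44.60/hr
ρ = λ/(cμ) = 26.13/44.60 = 0.5859
Stable ⇔ ρ < 1: YES
Spare capacity = cμ − λ = 44.60 − 26.13 = 18.47/hr

Final: ρ = 0.5859; stable; margin = 18.47/hr


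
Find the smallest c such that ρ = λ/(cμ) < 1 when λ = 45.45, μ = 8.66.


Stability requires cμ > λ ⇔ c > λ/μ.
λ/μ = 45.45/8.66 = 5.2483
Minimum integer c = ⌊5.2483⌋ + 1 = 6
Check: 6·8.66 = 51.96 > 45.45, while 5·8.66 = 43.30 ≤ 45.45

Final: 6 servers


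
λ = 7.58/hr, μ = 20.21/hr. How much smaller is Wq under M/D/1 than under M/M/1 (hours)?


ρ = 7.58/20.21 = 0.3751
Wq(M/M/1) = ρ/(μ−λ) = 0.3751/12.63 = 0.02970 hr
Wq(M/D/1) = ρ/(2(μ−λ)) = 0.01485 hr
Savings = 0.02970 − 0.01485 = 0.01485 hr

Final: 0.01485 hr


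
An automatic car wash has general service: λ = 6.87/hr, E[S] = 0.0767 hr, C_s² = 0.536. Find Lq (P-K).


ρ = λ·E[S] = 6.87·0.0767 = 0.5269
Lq = ρ²(1+C_s²)/(2(1−ρ)) = 0.2777·(1+0.536)/(2·0.4731)
= 0.2777·1.5360/0.9461 = 0.45075

Final: 0.45075


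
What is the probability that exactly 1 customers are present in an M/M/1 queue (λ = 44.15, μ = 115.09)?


ρ = 44.15/115.09 = 0.3836
P_n = (1−ρ)·ρ^n = (1 − 0.3836)·0.3836^1 = 0.6164·0.383613 = 0.236454

Final: 0.236454


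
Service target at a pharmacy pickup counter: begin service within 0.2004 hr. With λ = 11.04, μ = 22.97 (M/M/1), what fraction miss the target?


ρ = 11.04/22.97 = 0.4806
P(Wq > t) = ρ·e^{−(μ−λ)t} = 0.4806·e^{−2.3908}
= 0.4806·0.091559 = 0.044006

Final: 0.044006


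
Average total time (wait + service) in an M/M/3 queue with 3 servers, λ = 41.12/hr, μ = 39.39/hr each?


a = 1.0439; ρ = 0.3480; P₀ = 0.347271
Lq = P₀·a^c·ρ/(c!(1−ρ)²) = 0.05389
Wq = Lq/λ = 0.05389/41.12 = 0.001311 hr
W = Wq + 1/μ = 0.001311 + 0.02539 = 0.02670 hr

Final: 0.02670 hr


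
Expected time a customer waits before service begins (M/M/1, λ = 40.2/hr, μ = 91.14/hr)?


ρ = 40.2/91.14 = 0.4411
Wq = ρ/(μ−λ) = 0.4411/(91.14 − 40.2) = 0.4411/50.94 = 0.008659 hr

Final: 0.008659 hr


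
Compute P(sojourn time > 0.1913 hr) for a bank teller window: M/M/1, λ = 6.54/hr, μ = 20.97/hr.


W ~ Exponential(μ−λ) for M/M/1.
μ − λ = 20.97 − 6.54 = 14.4300
P(W > t) = e^{−(μ−λ)t} = e^{−2.7605} = 0.063263

Final: 0.063263


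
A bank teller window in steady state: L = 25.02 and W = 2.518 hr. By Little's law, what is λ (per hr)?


λ = L/W = 25.02/2.518 = 9.9365 /hr

Final: 9.9365 /hr


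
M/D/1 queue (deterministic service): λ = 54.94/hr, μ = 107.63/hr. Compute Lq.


ρ = 54.94/107.63 = 0.5105
M/D/1: Lq = ρ²/(2(1−ρ)) = 0.2606/(2·0.4895) = 0.26613

Final: 0.26613


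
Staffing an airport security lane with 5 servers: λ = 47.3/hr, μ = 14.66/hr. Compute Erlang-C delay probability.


a = λ/μ = 3.2265; ρ = a/5 = 0.6453
P₀ = 0.036024 (from M/M/c formula)
C(c,a) = [a^c/(c!(1−ρ))]·P₀ = [349.65187/(120·0.3547)]·0.036024
= 8.21458·0.036024 = 0.295920

Final: 0.295920


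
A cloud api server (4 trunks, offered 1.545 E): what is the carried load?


B(4,1.545) = 0.051717 (Erlang-B)
Carried load = a(1 − B) = 1.545·(1 − 0.051717) = 1.545·0.948283 = 1.4651 E

Final: 1.4651 Erlangs


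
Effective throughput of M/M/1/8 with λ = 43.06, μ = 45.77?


ρ = 0.9408; P_K = (1−ρ)ρ^8/(1−ρ^9) = 0.085971
λ_eff = λ(1 − P_K) = 43.06·(1 − 0.085971) = 43.06·0.914029 = 39.3581 /hr

Final: 39.3581 /hr


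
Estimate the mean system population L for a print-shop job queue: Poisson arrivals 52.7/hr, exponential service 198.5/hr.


ρ = λ/μ = 52.7/198.5 = 0.2655
L = ρ/(1−ρ) = 0.2655/(1 − 0.2655) = 0.2655/0.7345 = 0.3615

Final: 0.3615


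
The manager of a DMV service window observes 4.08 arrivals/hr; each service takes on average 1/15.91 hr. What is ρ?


ρ = λ/μ = 4.08/15.91 = 0.2564

Final: 0.2564


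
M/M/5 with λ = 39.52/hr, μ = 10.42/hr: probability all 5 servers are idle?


a = λ/μ = 39.52/10.42 = 3.7927; ρ = a/c = 0.7585
Σ_{k=0}^{4} a^k/k! (terms k=0..4) = 1.00000 + 3.79271 + 7.19231 + 9.09277 + 8.62156 = 29.69935
Tail: a^5/(5!(1−ρ)) = 784.77667/(120·0.2415) = 27.08457
P₀ = 1/(29.69935 + 27.08457) = 1/56.78392 = 0.017611

Final: 0.017611


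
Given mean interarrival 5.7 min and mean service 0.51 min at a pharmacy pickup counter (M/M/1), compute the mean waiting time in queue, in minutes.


λ = 60/5.7 = 10.5263 /hr
μ = 60/0.51 = 117.6471 /hr
ρ = λ/μ = 10.5263/117.6471 = 0.08947
Wq = ρ/(μ−λ) = 0.08947/(117.6471−10.5263) = 0.0008353 hr
In minutes: 0.0008353·60 = 0.05012 min

Final: 0.05012 min


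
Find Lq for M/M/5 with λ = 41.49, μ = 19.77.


a = λ/μ = 2.0986; ρ = a/5 = 0.4197
P₀ = 0.121446
Lq = P₀·a^c·ρ / (c!·(1−ρ)²) = 0.121446·40.70838·0.4197/(120·0.33672)
= 0.05136

Final: 0.05136


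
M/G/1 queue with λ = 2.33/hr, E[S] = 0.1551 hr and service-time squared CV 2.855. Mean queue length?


ρ = λ·E[S] = 2.33·0.1551 = 0.3614
Lq = ρ²(1+C_s²)/(2(1−ρ)) = 0.1306·(1+2.855)/(2·0.6386)
= 0.1306·3.8550/1.2772 = 0.39418

Final: 0.39418


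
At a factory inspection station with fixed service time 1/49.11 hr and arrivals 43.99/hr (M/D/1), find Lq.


ρ = 43.99/49.11 = 0.8957
M/D/1: Lq = ρ²/(2(1−ρ)) = 0.8024/(2·0.1043) = 3.84803

Final: 3.84803


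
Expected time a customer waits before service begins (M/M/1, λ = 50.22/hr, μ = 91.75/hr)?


ρ = 50.22/91.75 = 0.5474
Wq = ρ/(μ−λ) = 0.5474/(91.75 − 50.22) = 0.5474/41.53 = 0.01318 hr

Final: 0.01318 hr


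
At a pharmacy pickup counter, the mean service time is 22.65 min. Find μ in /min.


μ = 1/(service time) in consistent units.
1 minute = 1 min, so μ = 1/22.65 = 0.04415 per minute

Final: 0.04415 /min


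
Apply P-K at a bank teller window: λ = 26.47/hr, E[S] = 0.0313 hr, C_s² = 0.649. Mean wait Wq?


ρ = λ·E[S] = 26.47·0.0313 = 0.8285
E[S²] = E[S]²(1+C_s²) = 0.0313²·(1+0.649) = 0.001616
Wq = λ·E[S²]/(2(1−ρ)) = 26.47·0.001616/(2·0.1715) = 0.12468 hr

Final: 0.12468 hr


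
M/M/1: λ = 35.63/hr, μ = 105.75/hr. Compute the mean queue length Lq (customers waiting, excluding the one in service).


ρ = 35.63/105.75 = 0.3369
Lq = ρ²/(1−ρ) = 0.1135/0.6631 = 0.1712

Final: 0.1712


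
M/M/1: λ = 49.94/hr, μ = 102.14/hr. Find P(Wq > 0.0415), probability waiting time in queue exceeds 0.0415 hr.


ρ = 49.94/102.14 = 0.4889
P(Wq > t) = ρ·e^{−(μ−λ)t} = 0.4889·e^{−2.1663}
= 0.4889·0.114601 = 0.056033

Final: 0.056033


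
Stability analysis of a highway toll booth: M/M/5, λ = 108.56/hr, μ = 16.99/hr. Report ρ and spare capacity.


Total capacity cμ = 5·16.99 = 84.95/hr
ρ = λ/(cμ) = 108.56/84.95 = 1.2779
Stable ⇔ ρ < 1: NO
Spare capacity = cμ − λ = 84.95 − 108.56 = -23.61/hr

Final: ρ = 1.2779; unstable; margin = -23.61/hr


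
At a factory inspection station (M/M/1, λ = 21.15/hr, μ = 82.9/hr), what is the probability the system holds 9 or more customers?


ρ = 21.15/82.9 = 0.2551
P(N ≥ n) = ρ^n = 0.2551^9 = 0.000004579

Final: 0.000004579


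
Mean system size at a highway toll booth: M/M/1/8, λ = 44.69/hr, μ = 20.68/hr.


ρ = 44.69/20.68 = 2.1610
L = ρ[1 − (K+1)ρ^K + Kρ^(K+1)] / [(1−ρ)(1−ρ^(K+1))]
Numerator: 2.1610·(1 − 9·475.640210 + 8·1027.870453) = 8521.358108
Denominator: (-1.1610)·(-1026.870453) = 1192.222417
L = 8521.358108/1192.222417 = 7.1475

Final: 7.1475


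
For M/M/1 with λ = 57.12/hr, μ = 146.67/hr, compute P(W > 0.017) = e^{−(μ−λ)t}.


W ~ Exponential(μ−λ) for M/M/1.
μ − λ = 146.67 − 57.12 = 89.5500
P(W > t) = e^{−(μ−λ)t} = e^{−1.5223} = 0.218199

Final: 0.218199


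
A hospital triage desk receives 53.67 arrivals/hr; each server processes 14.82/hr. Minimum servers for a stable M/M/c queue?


Stability requires cμ > λ ⇔ c > λ/μ.
λ/μ = 53.67/14.82 = 3.6215
Minimum integer c = ⌊3.6215⌋ + 1 = 4
Check: 4·14.82 = 59.28 > 53.67, while 3·14.82 = 44.46 ≤ 53.67

Final: 4 servers


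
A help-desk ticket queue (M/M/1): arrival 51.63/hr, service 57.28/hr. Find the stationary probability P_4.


ρ = 51.63/57.28 = 0.9014
P_n = (1−ρ)·ρ^n = (1 − 0.9014)·0.9014^4 = 0.09864·0.660080 = 0.065109

Final: 0.065109


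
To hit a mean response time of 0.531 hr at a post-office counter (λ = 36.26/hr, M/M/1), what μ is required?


W = 1/(μ−λ) ⇒ μ − λ = 1/W = 1/0.531 = 1.8832
μ = λ + 1/W = 36.26 + 1.8832 = 38.1432 per hr

Final: 38.1432 /hr


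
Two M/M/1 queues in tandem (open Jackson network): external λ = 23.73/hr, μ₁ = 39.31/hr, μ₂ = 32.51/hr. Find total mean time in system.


Each node sees arrival rate λ = 23.73/hr (tandem ⇒ throughput preserved).
W₁ = 1/(μ₁−λ) = 1/(39.31−23.73) = 0.06418 hr
W₂ = 1/(μ₂−λ) = 1/(32.51−23.73) = 0.11390 hr
W_total = W₁ + W₂ = 0.06418 + 0.11390 = 0.17808 hr

Final: 0.17808 hr


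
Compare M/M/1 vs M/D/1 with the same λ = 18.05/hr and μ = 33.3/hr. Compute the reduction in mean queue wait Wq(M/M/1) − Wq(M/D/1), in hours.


ρ = 18.05/33.3 = 0.5420
Wq(M/M/1) = ρ/(μ−λ) = 0.5420/15.25 = 0.03554 hr
Wq(M/D/1) = ρ/(2(μ−λ)) = 0.01777 hr
Savings = 0.03554 − 0.01777 = 0.01777 hr

Final: 0.01777 hr


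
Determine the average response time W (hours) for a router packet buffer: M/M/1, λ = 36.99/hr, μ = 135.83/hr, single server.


W = 1/(μ−λ) = 1/(135.83 − 36.99) = 1/98.84 = 0.01012 hr

Final: 0.01012 hr


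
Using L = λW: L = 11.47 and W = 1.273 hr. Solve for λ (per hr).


λ = L/W = 11.47/1.273 = 9.0102 /hr

Final: 9.0102 /hr


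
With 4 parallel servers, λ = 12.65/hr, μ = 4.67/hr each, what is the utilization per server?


ρ = λ/(cμ) = 12.65/(4·4.67) = 12.65/18.68 = 0.6772

Final: 0.6772


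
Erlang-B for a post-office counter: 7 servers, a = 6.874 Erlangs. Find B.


B(c,a) = (a^c/c!) / Σ_{k=0}^{c} a^k/k!
a^7/7! = 143.891837
Σ terms (k=0..7): 1.00000 + 6.87400 + 23.62594 + 54.13490 + 93.03082 + 127.89878 + 146.52937 + 143.89184 = 596.985642
B = 143.891837/596.985642 = 0.241031

Final: 0.241031


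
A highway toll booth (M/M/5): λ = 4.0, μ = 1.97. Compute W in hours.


a = 2.0305; ρ = 0.4061; P₀ = 0.130217
Lq = P₀·a^c·ρ/(c!(1−ρ)²) = 0.04312
Wq = Lq/λ = 0.04312/4.0 = 0.01078 hr
W = Wq + 1/μ = 0.01078 + 0.50761 = 0.51839 hr

Final: 0.51839 hr


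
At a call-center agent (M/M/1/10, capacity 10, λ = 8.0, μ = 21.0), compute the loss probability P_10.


ρ = λ/μ = 8.0/21.0 = 0.3810
P_K = (1−ρ)ρ^K/(1−ρ^(K+1)) = (0.6190·0.00006437)/(1 − 0.00002452)
= 0.00003985/0.999975 = 0.00003985

Final: 0.00003985


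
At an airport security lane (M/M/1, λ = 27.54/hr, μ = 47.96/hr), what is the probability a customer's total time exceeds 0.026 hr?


W ~ Exponential(μ−λ) for M/M/1.
μ − λ = 47.96 − 27.54 = 20.4200
P(W > t) = e^{−(μ−λ)t} = e^{−0.5309} = 0.588064

Final: 0.588064


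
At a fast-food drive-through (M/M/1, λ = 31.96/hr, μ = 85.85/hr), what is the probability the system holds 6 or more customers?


ρ = 31.96/85.85 = 0.3723
P(N ≥ n) = ρ^n = 0.3723^6 = 0.002662

Final: 0.002662


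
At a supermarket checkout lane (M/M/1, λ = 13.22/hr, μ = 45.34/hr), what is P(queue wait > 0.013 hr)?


ρ = 13.22/45.34 = 0.2916
P(Wq > t) = ρ·e^{−(μ−λ)t} = 0.2916·e^{−0.4176}
= 0.2916·0.658652 = 0.192046

Final: 0.192046


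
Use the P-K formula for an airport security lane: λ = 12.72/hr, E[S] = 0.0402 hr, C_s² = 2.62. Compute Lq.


ρ = λ·E[S] = 12.72·0.0402 = 0.5113
Lq = ρ²(1+C_s²)/(2(1−ρ)) = 0.2615·(1+2.62)/(2·0.4887)
= 0.2615·3.6200/0.9773 = 0.96850

Final: 0.96850


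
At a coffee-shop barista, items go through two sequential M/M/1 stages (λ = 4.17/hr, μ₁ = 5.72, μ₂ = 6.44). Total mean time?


Each node sees arrival rate λ = 4.17/hr (tandem ⇒ throughput preserved).
W₁ = 1/(μ₁−λ) = 1/(5.72−4.17) = 0.64516 hr
W₂ = 1/(μ₂−λ) = 1/(6.44−4.17) = 0.44053 hr
W_total = W₁ + W₂ = 0.64516 + 0.44053 = 1.08569 hr

Final: 1.08569 hr


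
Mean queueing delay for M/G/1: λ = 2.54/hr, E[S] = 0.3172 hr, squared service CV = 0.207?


ρ = λ·E[S] = 2.54·0.3172 = 0.8057
E[S²] = E[S]²(1+C_s²) = 0.3172²·(1+0.207) = 0.121443
Wq = λ·E[S²]/(2(1−ρ)) = 2.54·0.121443/(2·0.1943) = 0.79374 hr

Final: 0.79374 hr


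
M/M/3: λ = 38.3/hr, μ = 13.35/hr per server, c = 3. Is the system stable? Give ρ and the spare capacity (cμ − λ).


Total capacity cμ = 3·13.35 = 40.05/hr
ρ = λ/(cμ) = 38.3/40.05 = 0.9563
Stable ⇔ ρ < 1: YES
Spare capacity = cμ − λ = 40.05 − 38.3 = 1.75/hr

Final: ρ = 0.9563; stable; margin = 1.75/hr


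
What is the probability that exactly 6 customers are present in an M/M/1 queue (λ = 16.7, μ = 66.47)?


ρ = 16.7/66.47 = 0.2512
P_n = (1−ρ)·ρ^n = (1 − 0.2512)·0.2512^6 = 0.7488·0.0002515 = 0.0001883

Final: 0.0001883


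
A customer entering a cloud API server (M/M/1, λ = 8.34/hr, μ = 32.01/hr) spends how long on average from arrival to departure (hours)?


W = 1/(μ−λ) = 1/(32.01 − 8.34) = 1/23.67 = 0.04225 hr

Final: 0.04225 hr


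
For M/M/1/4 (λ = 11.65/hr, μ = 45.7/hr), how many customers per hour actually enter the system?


ρ = 0.2549; P_K = (1−ρ)ρ^4/(1−ρ^5) = 0.003150
λ_eff = λ(1 − P_K) = 11.65·(1 − 0.003150) = 11.65·0.996850 = 11.6133 /hr

Final: 11.6133 /hr


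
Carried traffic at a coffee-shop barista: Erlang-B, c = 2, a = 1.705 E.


B(2,1.705) = 0.349527 (Erlang-B)
Carried load = a(1 − B) = 1.705·(1 − 0.349527) = 1.705·0.650473 = 1.1091 E

Final: 1.1091 Erlangs


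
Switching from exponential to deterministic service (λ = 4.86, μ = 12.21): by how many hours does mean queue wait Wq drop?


ρ = 4.86/12.21 = 0.3980
Wq(M/M/1) = ρ/(μ−λ) = 0.3980/7.35 = 0.05415 hr
Wq(M/D/1) = ρ/(2(μ−λ)) = 0.02708 hr
Savings = 0.05415 − 0.02708 = 0.02708 hr

Final: 0.02708 hr


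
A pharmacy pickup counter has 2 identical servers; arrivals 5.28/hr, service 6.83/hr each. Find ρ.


ρ = λ/(cμ) = 5.28/(2·6.83) = 5.28/13.66 = 0.3865

Final: 0.3865


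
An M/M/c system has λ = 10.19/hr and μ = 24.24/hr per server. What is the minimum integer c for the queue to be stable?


Stability requires cμ > λ ⇔ c > λ/μ.
λ/μ = 10.19/24.24 = 0.4204
Minimum integer c = ⌊0.4204⌋ + 1 = 1
Check: 1·24.24 = 24.24 > 10.19, while 0·24.24 = 0.00 ≤ 10.19

Final: 1 servers


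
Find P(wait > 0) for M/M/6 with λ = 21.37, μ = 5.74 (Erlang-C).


a = λ/μ = 3.7230; ρ = a/6 = 0.6205
P₀ = 0.022745 (from M/M/c formula)
C(c,a) = [a^c/(c!(1−ρ))]·P₀ = [2662.90565/(720·0.3795)]·0.022745
= 9.74565·0.022745 = 0.221668

Final: 0.221668


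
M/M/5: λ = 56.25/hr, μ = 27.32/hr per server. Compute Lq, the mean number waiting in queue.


a = λ/μ = 2.0589; ρ = a/5 = 0.4118
P₀ = 0.126483
Lq = P₀·a^c·ρ / (c!·(1−ρ)²) = 0.126483·37.00063·0.4118/(120·0.34600)
= 0.04642

Final: 0.04642


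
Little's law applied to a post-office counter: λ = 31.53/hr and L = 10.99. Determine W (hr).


W = L/λ = 10.99/31.53 = 0.3486 hr

Final: 0.3486 hr


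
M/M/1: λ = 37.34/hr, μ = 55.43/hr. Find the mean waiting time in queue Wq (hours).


ρ = 37.34/55.43 = 0.6736
Wq = ρ/(μ−λ) = 0.6736/(55.43 − 37.34) = 0.6736/18.09 = 0.03724 hr

Final: 0.03724 hr


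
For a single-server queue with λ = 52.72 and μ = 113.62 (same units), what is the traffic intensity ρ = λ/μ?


ρ = λ/μ = 52.72/113.62 = 0.4640

Final: 0.4640


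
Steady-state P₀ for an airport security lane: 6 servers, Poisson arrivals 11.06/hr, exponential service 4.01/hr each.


a = λ/μ = 11.06/4.01 = 2.7581; ρ = a/c = 0.4597
Σ_{k=0}^{5} a^k/k! (terms k=0..5) = 1.00000 + 2.75810 + 3.80357 + 3.49688 + 2.41119 + 1.33006 = 14.79981
Tail: a^6/(6!(1−ρ)) = 440.21469/(720·0.5403) = 1.13158
P₀ = 1/(14.79981 + 1.13158) = 1/15.93139 = 0.062769

Final: 0.062769


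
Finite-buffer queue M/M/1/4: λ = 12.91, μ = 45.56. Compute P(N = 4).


ρ = λ/μ = 12.91/45.56 = 0.2834
P_K = (1−ρ)ρ^K/(1−ρ^(K+1)) = (0.7166·0.006447)/(1 − 0.001827)
= 0.004620/0.998173 = 0.004629

Final: 0.004629


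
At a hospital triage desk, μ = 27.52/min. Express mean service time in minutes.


Mean service time = 1/μ = 1/27.52 minute = 0.03634 minute
In minutes: 0.03634 × 1 = 0.03634 min

Final: 0.03634 min


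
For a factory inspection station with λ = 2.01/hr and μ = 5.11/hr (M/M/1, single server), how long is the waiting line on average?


ρ = 2.01/5.11 = 0.3933
Lq = ρ²/(1−ρ) = 0.1547/0.6067 = 0.2550

Final: 0.2550


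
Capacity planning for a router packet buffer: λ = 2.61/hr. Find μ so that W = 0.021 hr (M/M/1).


W = 1/(μ−λ) ⇒ μ − λ = 1/W = 1/0.021 = 47.6190
μ = λ + 1/W = 2.61 + 47.6190 = 50.2290 per hr

Final: 50.2290 /hr


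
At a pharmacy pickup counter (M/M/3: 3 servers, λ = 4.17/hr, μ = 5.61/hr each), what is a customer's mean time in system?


a = 0.7433; ρ = 0.2478; P₀ = 0.473806
Lq = P₀·a^c·ρ/(c!(1−ρ)²) = 0.01420
Wq = Lq/λ = 0.01420/4.17 = 0.003406 hr
W = Wq + 1/μ = 0.003406 + 0.17825 = 0.18166 hr

Final: 0.18166 hr


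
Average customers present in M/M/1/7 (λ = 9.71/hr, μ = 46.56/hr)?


ρ = 9.71/46.56 = 0.2085
L = ρ[1 − (K+1)ρ^K + Kρ^(K+1)] / [(1−ρ)(1−ρ^(K+1))]
Numerator: 0.2085·(1 − 8·0.00001716 + 7·0.000003578) = 0.208525
Denominator: (0.7915)·(0.999996) = 0.791449
L = 0.208525/0.791449 = 0.2635

Final: 0.2635


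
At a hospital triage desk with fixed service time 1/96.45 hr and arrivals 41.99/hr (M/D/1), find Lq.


ρ = 41.99/96.45 = 0.4354
M/D/1: Lq = ρ²/(2(1−ρ)) = 0.1895/(2·0.5646) = 0.16783

Final: 0.16783


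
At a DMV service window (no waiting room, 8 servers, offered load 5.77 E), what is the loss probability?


B(c,a) = (a^c/c!) / Σ_{k=0}^{c} a^k/k!
a^8/8! = 30.470949
Σ terms (k=0..8): 1.00000 + 5.77000 + 16.64645 + 32.01667 + 46.18405 + 53.29639 + 51.25336 + 42.24742 + 30.47095 = 278.885295
B = 30.470949/278.885295 = 0.109260

Final: 0.109260


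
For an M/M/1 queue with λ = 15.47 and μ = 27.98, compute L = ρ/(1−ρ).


ρ = λ/μ = 15.47/27.98 = 0.5529
L = ρ/(1−ρ) = 0.5529/(1 − 0.5529) = 0.5529/0.4471 = 1.2366

Final: 1.2366


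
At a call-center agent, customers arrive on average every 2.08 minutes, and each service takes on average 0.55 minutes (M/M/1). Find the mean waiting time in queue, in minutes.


λ = 60/2.08 = 28.8462 /hr
μ = 60/0.55 = 109.0909 /hr
ρ = λ/μ = 28.8462/109.0909 = 0.2644
Wq = ρ/(μ−λ) = 0.2644/(109.0909−28.8462) = 0.003295 hr
In minutes: 0.003295·60 = 0.1977 min

Final: 0.1977 min


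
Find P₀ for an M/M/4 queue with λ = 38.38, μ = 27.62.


a = λ/μ = 38.38/27.62 = 1.3896; ρ = a/c = 0.3474
Σ_{k=0}^{3} a^k/k! (terms k=0..3) = 1.00000 + 1.38957 + 0.96546 + 0.44719 = 3.80222
Tail: a^4/(4!(1−ρ)) = 3.72842/(24·0.6526) = 0.23805
P₀ = 1/(3.80222 + 0.23805) = 1/4.04027 = 0.247508

Final: 0.247508


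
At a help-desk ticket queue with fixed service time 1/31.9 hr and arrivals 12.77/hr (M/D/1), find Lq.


ρ = 12.77/31.9 = 0.4003
M/D/1: Lq = ρ²/(2(1−ρ)) = 0.1603/(2·0.5997) = 0.13361

Final: 0.13361


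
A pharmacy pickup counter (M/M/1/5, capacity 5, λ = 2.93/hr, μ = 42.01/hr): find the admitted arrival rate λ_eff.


ρ = 0.06975; P_K = (1−ρ)ρ^5/(1−ρ^6) = 0.000001535
λ_eff = λ(1 − P_K) = 2.93·(1 − 0.000001535) = 2.93·0.999998 = 2.9300 /hr

Final: 2.9300 /hr


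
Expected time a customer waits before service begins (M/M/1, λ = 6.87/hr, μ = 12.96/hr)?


ρ = 6.87/12.96 = 0.5301
Wq = ρ/(μ−λ) = 0.5301/(12.96 − 6.87) = 0.5301/6.09 = 0.08704 hr

Final: 0.08704 hr


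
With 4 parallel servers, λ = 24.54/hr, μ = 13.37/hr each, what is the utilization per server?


ρ = λ/(cμ) = 24.54/(4·13.37) = 24.54/53.48 = 0.4589

Final: 0.4589


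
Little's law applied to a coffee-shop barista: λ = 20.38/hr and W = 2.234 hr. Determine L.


L = λW = 20.38·2.234 = 45.5289

Final: 45.5289


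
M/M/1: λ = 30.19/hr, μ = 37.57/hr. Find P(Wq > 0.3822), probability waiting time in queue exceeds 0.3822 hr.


ρ = 30.19/37.57 = 0.8036
P(Wq > t) = ρ·e^{−(μ−λ)t} = 0.8036·e^{−2.8206}
= 0.8036·0.059568 = 0.047867

Final: 0.047867


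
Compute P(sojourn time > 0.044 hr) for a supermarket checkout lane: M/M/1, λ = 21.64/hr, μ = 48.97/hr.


W ~ Exponential(μ−λ) for M/M/1.
μ − λ = 48.97 − 21.64 = 27.3300
P(W > t) = e^{−(μ−λ)t} = e^{−1.2025} = 0.300436

Final: 0.300436


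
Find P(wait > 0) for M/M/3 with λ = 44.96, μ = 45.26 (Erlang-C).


a = λ/μ = 0.9934; ρ = a/3 = 0.3311
P₀ = 0.366164 (from M/M/c formula)
C(c,a) = [a^c/(c!(1−ρ))]·P₀ = [0.98025/(6·0.6689)]·0.366164
= 0.24425·0.366164 = 0.089436

Final: 0.089436


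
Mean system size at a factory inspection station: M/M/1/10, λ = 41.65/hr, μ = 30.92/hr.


ρ = 41.65/30.92 = 1.3470
L = ρ[1 − (K+1)ρ^K + Kρ^(K+1)] / [(1−ρ)(1−ρ^(K+1))]
Numerator: 1.3470·(1 − 11·19.667774 + 10·26.492975) = 66.791184
Denominator: (-0.3470)·(-25.492975) = 8.846689
L = 66.791184/8.846689 = 7.5499

Final: 7.5499


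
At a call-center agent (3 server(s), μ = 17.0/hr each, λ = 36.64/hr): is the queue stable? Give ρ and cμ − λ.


Total capacity cμ = 3·17.0 = 51.00/hr
ρ = λ/(cμ) = 36.64/51.00 = 0.7184
Stable ⇔ ρ < 1: YES
Spare capacity = cμ − λ = 51.00 − 36.64 = 14.36/hr

Final: ρ = 0.7184; stable; margin = 14.36/hr


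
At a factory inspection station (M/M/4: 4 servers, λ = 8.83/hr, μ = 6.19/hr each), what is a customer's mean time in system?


a = 1.4265; ρ = 0.3566; P₀ = 0.238328
Lq = P₀·a^c·ρ/(c!(1−ρ)²) = 0.03543
Wq = Lq/λ = 0.03543/8.83 = 0.004012 hr
W = Wq + 1/μ = 0.004012 + 0.16155 = 0.16556 hr

Final: 0.16556 hr


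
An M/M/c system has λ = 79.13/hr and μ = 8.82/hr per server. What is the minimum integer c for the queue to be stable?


Stability requires cμ > λ ⇔ c > λ/μ.
λ/μ = 79.13/8.82 = 8.9717
Minimum integer c = ⌊8.9717⌋ + 1 = 9
Check: 9·8.82 = 79.38 > 79.13, while 8·8.82 = 70.56 ≤ 79.13

Final: 9 servers


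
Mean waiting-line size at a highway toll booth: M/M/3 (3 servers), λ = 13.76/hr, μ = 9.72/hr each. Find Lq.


a = λ/μ = 1.4156; ρ = a/3 = 0.4719
P₀ = 0.231859
Lq = P₀·a^c·ρ / (c!·(1−ρ)²) = 0.231859·2.83698·0.4719/(6·0.27891)
= 0.18548

Final: 0.18548


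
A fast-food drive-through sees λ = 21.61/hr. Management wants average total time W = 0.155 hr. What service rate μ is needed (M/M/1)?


W = 1/(μ−λ) ⇒ μ − λ = 1/W = 1/0.155 = 6.4516
μ = λ + 1/W = 21.61 + 6.4516 = 28.0616 per hr

Final: 28.0616 /hr


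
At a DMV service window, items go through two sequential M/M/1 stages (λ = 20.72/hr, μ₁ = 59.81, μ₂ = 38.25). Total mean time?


Each node sees arrival rate λ = 20.72/hr (tandem ⇒ throughput preserved).
W₁ = 1/(μ₁−λ) = 1/(59.81−20.72) = 0.02558 hr
W₂ = 1/(μ₂−λ) = 1/(38.25−20.72) = 0.05705 hr
W_total = W₁ + W₂ = 0.02558 + 0.05705 = 0.08263 hr

Final: 0.08263 hr


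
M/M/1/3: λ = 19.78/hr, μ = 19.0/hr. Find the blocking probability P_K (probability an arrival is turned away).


ρ = λ/μ = 19.78/19.0 = 1.0411
P_K = (1−ρ)ρ^K/(1−ρ^(K+1)) = (-0.04105·1.128283)/(1 − 1.174602)
= -0.046319/-0.174602 = 0.265283

Final: 0.265283


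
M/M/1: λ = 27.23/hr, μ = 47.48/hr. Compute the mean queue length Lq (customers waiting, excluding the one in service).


ρ = 27.23/47.48 = 0.5735
Lq = ρ²/(1−ρ) = 0.3289/0.4265 = 0.7712

Final: 0.7712


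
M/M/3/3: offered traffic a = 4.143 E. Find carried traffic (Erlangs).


B(3,4.143) = 0.463382 (Erlang-B)
Carried load = a(1 − B) = 4.143·(1 − 0.463382) = 4.143·0.536618 = 2.2232 E

Final: 2.2232 Erlangs


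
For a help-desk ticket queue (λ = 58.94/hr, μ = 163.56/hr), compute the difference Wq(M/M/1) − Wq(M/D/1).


ρ = 58.94/163.56 = 0.3604
Wq(M/M/1) = ρ/(μ−λ) = 0.3604/104.62 = 0.003444 hr
Wq(M/D/1) = ρ/(2(μ−λ)) = 0.001722 hr
Savings = 0.003444 − 0.001722 = 0.001722 hr

Final: 0.001722 hr


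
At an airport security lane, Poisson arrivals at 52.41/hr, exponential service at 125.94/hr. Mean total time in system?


W = 1/(μ−λ) = 1/(125.94 − 52.41) = 1/73.53 = 0.01360 hr

Final: 0.01360 hr


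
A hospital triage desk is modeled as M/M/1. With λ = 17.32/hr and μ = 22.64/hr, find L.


ρ = λ/μ = 17.32/22.64 = 0.7650
L = ρ/(1−ρ) = 0.7650/(1 − 0.7650) = 0.7650/0.2350 = 3.2556

Final: 3.2556


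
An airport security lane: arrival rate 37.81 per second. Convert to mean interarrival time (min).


Mean interarrival time = 1/λ = 1/37.81 second = 0.02645 second
In minutes: 0.02645 × 0.0166667 = 0.0004408 min

Final: 0.0004408 min


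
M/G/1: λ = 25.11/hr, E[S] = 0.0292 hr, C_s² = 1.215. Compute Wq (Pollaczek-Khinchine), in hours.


ρ = λ·E[S] = 25.11·0.0292 = 0.7332
E[S²] = E[S]²(1+C_s²) = 0.0292²·(1+1.215) = 0.001889
Wq = λ·E[S²]/(2(1−ρ)) = 25.11·0.001889/(2·0.2668) = 0.08888 hr

Final: 0.08888 hr


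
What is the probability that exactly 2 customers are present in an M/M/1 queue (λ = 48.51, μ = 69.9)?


ρ = 48.51/69.9 = 0.6940
P_n = (1−ρ)·ρ^n = (1 − 0.6940)·0.6940^2 = 0.3060·0.481624 = 0.147381

Final: 0.147381


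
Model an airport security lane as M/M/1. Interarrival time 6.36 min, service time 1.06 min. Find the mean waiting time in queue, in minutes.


λ = 60/6.36 = 9.4340 /hr
μ = 60/1.06 = 56.6038 /hr
ρ = λ/μ = 9.4340/56.6038 = 0.1667
Wq = ρ/(μ−λ) = 0.1667/(56.6038−9.4340) = 0.003533 hr
In minutes: 0.003533·60 = 0.2120 min

Final: 0.2120 min


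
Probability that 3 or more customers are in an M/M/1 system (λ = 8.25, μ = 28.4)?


ρ = 8.25/28.4 = 0.2905
P(N ≥ n) = ρ^n = 0.2905^3 = 0.024514

Final: 0.024514


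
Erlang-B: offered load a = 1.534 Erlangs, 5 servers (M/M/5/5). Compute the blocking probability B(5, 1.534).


B(c,a) = (a^c/c!) / Σ_{k=0}^{c} a^k/k!
a^5/5! = 0.070786
Σ terms (k=0..5): 1.00000 + 1.53400 + 1.17658 + 0.60162 + 0.23072 + 0.07079 = 4.613710
B = 0.070786/4.613710 = 0.015342

Final: 0.015342


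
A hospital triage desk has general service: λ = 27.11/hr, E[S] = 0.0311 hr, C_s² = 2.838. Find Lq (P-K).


ρ = λ·E[S] = 27.11·0.0311 = 0.8431
Lq = ρ²(1+C_s²)/(2(1−ρ)) = 0.7109·(1+2.838)/(2·0.1569)
= 0.7109·3.8380/0.3138 = 8.69541

Final: 8.69541


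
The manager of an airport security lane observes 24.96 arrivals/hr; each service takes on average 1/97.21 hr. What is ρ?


ρ = λ/μ = 24.96/97.21 = 0.2568

Final: 0.2568


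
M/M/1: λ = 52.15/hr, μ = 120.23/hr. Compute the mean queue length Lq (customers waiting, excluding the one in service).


ρ = 52.15/120.23 = 0.4338
Lq = ρ²/(1−ρ) = 0.1881/0.5662 = 0.3323

Final: 0.3323


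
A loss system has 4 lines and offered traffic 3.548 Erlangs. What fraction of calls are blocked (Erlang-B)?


B(c,a) = (a^c/c!) / Σ_{k=0}^{c} a^k/k!
a^4/4! = 6.602725
Σ terms (k=0..4): 1.00000 + 3.54800 + 6.29415 + 7.44388 + 6.60272 = 24.888761
B = 6.602725/24.888761 = 0.265289

Final: 0.265289


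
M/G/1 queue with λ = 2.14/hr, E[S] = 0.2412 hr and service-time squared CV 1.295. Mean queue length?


ρ = λ·E[S] = 2.14·0.2412 = 0.5162
Lq = ρ²(1+C_s²)/(2(1−ρ)) = 0.2664·(1+1.295)/(2·0.4838)
= 0.2664·2.2950/0.9677 = 0.63189

Final: 0.63189


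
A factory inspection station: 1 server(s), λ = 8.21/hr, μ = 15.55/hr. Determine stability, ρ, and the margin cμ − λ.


Total capacity cμ = 1·15.55 = 15.55/hr
ρ = λ/(cμ) = 8.21/15.55 = 0.5280
Stable ⇔ ρ < 1: YES
Spare capacity = cμ − λ = 15.55 − 8.21 = 7.34/hr

Final: ρ = 0.5280; stable; margin = 7.34/hr
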